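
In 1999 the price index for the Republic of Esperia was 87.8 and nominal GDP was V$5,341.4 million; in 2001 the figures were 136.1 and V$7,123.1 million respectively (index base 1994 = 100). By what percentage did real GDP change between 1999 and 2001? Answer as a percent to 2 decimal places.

Deflate each year: 1999 → 5341.4/0.878 = 6083.60; 2001 → 7123.1/1.361 = 5233.73.
So real GDP changed by 5233.73/6083.60 − 1 = -0.1397, i.e. -13.97%.

-13.97%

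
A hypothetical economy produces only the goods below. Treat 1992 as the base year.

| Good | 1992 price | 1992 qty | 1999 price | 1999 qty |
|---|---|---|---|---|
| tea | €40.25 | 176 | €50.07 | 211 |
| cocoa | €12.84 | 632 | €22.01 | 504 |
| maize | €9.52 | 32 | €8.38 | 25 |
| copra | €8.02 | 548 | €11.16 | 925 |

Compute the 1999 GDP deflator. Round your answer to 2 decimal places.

142.31

Nominal GDP 1999 = 50.07·211 + 22.01·504 + 8.38·25 + 11.16·925 = 32190.31.
Real GDP 1999 (at 1992 prices) = 40.25·211 + 12.84·504 + 9.52·25 + 8.02·925 = 22620.61.
Deflator = Nominal/Real × 100 = 32190.31/22620.61 × 100 = 142.305.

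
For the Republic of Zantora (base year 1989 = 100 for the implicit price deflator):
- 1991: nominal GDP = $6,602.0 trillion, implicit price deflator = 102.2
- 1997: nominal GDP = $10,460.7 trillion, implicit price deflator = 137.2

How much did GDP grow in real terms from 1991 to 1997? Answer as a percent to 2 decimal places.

Real GDP 1991 = 6602.0 / 1.022 = 6459.88.
Real GDP 1997 = 10460.7 / 1.372 = 7624.42.
Real growth = 7624.42 / 6459.88 − 1 = 0.1803.

18.03%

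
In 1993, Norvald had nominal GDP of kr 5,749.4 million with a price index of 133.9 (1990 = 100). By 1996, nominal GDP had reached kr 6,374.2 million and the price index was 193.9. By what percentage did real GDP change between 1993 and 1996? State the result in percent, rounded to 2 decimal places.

Deflate each year: 1993 → 5749.4/1.339 = 4293.80; 1996 → 6374.2/1.939 = 3287.36.
So real GDP changed by 3287.36/4293.80 − 1 = -0.2344, i.e. -23.44%.

-23.44%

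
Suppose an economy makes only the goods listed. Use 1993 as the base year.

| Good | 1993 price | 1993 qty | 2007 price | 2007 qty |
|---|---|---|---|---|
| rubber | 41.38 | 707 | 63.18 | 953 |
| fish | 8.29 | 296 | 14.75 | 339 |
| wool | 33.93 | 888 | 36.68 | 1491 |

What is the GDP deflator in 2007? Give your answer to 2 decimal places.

129.15

Nominal GDP 2007 = 63.18·953 + 14.75·339 + 36.68·1491 = 119900.67.
Real GDP 2007 (at 1993 prices) = 41.38·953 + 8.29·339 + 33.93·1491 = 92835.08.
Deflator = Nominal/Real × 100 = 119900.67/92835.08 × 100 = 129.154.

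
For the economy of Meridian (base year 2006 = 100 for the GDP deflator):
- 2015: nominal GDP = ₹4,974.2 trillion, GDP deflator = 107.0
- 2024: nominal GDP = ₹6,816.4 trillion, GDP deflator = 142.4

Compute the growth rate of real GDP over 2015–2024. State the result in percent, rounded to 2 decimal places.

Deflate each year: 2015 → 4974.2/1.070 = 4648.79; 2024 → 6816.4/1.424 = 4786.80.
So real GDP changed by 4786.80/4648.79 − 1 = 0.0297, i.e. 2.97%.

2.97%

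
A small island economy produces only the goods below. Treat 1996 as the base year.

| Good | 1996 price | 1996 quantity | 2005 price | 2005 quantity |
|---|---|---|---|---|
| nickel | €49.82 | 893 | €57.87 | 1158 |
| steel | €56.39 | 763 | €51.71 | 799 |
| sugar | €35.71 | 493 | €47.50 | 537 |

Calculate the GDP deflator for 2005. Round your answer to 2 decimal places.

109.77

Nominal GDP 2005 = 57.87·1158 + 51.71·799 + 47.50·537 = 133837.25.
Real GDP 2005 (at 1996 prices) = 49.82·1158 + 56.39·799 + 35.71·537 = 121923.44.
Deflator = Nominal/Real × 100 = 133837.25/121923.44 × 100 = 109.772.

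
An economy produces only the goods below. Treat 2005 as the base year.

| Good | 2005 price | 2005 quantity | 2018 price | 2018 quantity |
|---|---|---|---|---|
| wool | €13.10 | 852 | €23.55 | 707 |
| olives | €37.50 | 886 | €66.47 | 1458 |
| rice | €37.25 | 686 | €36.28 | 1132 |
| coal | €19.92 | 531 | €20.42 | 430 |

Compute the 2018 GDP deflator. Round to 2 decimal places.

Nominal GDP 2018 = 23.55·707 + 66.47·1458 + 36.28·1132 + 20.42·430 = 163412.67.
Real GDP 2018 (at 2005 prices) = 13.10·707 + 37.50·1458 + 37.25·1132 + 19.92·430 = 114669.30.
Deflator = Nominal/Real × 100 = 163412.67/114669.30 × 100 = 142.508.

142.51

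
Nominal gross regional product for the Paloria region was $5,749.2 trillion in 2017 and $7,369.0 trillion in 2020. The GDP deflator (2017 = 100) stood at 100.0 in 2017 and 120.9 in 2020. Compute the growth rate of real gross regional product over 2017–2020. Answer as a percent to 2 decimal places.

Real gross regional product 2017 = 5749.2 / 1.000 = 5749.20.
Real gross regional product 2020 = 7369.0 / 1.209 = 6095.12.
Real growth = 6095.12 / 5749.20 − 1 = 0.0602.

6.02%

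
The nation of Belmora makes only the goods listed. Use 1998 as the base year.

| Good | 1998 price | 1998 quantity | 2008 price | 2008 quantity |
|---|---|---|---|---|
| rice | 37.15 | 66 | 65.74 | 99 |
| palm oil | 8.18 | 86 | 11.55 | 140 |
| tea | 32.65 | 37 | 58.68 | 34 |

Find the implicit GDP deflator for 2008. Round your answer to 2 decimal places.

170.57

Nominal GDP 2008 = 65.74·99 + 11.55·140 + 58.68·34 = 10120.38.
Real GDP 2008 (at 1998 prices) = 37.15·99 + 8.18·140 + 32.65·34 = 5933.15.
Deflator = Nominal/Real × 100 = 10120.38/5933.15 × 100 = 170.573.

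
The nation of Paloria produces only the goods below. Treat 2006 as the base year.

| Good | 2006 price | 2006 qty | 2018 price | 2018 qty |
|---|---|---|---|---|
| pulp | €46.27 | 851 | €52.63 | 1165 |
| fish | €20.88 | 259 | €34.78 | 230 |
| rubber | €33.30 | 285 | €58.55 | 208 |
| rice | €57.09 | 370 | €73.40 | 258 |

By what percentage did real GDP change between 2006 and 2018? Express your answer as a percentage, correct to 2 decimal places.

Real GDP 2006 = Nominal GDP 2006 = 46.27·851 + 20.88·259 + 33.30·285 + 57.09·370 = 75397.49.
Real GDP 2018 (at 2006 prices) = 46.27·1165 + 20.88·230 + 33.30·208 + 57.09·258 = 80362.57.
Real growth = 80362.57/75397.49 − 1 = 0.0659.

6.59%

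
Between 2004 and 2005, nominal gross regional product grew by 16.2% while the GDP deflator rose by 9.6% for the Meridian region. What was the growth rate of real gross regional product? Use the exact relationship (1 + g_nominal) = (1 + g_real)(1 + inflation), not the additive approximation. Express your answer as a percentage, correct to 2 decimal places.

(1 + g_nom) = (1 + g_real)(1 + π), so g_real = 1.1620 / 1.0960 − 1 = 0.06022.

6.02%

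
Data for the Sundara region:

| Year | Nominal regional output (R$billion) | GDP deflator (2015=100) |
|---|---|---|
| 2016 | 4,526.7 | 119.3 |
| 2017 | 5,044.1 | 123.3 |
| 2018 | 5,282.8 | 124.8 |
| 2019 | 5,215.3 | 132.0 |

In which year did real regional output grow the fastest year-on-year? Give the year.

2017: real = 5044.1/1.233 = 4090.92; growth vs 2016 (3794.38) = 7.82%.
2018: real = 5282.8/1.248 = 4233.01; growth vs 2017 (4090.92) = 3.47%.
2019: real = 5215.3/1.320 = 3950.98; growth vs 2018 (4233.01) = -6.66%.

2017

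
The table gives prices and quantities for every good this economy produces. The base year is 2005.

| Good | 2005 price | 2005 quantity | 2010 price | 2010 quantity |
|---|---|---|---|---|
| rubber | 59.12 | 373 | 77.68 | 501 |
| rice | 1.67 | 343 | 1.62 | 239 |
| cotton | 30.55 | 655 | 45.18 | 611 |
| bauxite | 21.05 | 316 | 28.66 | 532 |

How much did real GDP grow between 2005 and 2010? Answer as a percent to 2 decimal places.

Real GDP 2005 = Nominal GDP 2005 = 59.12·373 + 1.67·343 + 30.55·655 + 21.05·316 = 49286.62.
Real GDP 2010 (at 2005 prices) = 59.12·501 + 1.67·239 + 30.55·611 + 21.05·532 = 59882.90.
Real growth = 59882.90/49286.62 − 1 = 0.2150.

21.50%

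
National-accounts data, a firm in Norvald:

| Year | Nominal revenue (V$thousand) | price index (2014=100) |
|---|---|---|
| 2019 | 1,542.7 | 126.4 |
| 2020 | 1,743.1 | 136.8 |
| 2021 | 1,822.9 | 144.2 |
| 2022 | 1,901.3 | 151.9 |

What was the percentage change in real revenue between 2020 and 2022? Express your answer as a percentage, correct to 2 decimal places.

Real revenue 2020 = 1743.1/1.368 = 1274.20.
Real revenue 2022 = 1901.3/1.519 = 1251.68.
Change = 1251.68/1274.20 − 1 = -0.0177.

-1.77%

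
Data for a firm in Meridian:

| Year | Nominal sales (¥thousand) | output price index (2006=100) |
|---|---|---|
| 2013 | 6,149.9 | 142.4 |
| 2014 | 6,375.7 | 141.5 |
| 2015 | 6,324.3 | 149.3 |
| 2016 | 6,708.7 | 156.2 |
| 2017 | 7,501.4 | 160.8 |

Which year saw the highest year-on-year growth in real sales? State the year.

2014: real = 6375.7/1.415 = 4505.80; growth vs 2013 (4318.75) = 4.33%.
2015: real = 6324.3/1.493 = 4235.97; growth vs 2014 (4505.80) = -5.99%.
2016: real = 6708.7/1.562 = 4294.94; growth vs 2015 (4235.97) = 1.39%.
2017: real = 7501.4/1.608 = 4665.05; growth vs 2016 (4294.94) = 8.62%.

2017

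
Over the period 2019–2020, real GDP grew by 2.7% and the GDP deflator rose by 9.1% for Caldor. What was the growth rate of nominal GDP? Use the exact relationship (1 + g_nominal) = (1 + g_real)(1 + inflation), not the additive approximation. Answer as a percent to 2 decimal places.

(1 + g_nom) = (1 + g_real)(1 + π) = 1.0270 × 1.0910 = 1.12046.

12.05%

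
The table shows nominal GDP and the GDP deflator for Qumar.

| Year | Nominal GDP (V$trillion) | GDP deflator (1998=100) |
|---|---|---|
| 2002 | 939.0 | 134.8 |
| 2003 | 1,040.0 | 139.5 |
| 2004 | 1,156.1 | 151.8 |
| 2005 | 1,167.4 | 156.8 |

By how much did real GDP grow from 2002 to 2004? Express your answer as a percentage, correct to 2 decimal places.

Real GDP 2002 = 939.0/1.348 = 696.59.
Real GDP 2004 = 1156.1/1.518 = 761.59.
Change = 761.59/696.59 − 1 = 0.0933.

9.33%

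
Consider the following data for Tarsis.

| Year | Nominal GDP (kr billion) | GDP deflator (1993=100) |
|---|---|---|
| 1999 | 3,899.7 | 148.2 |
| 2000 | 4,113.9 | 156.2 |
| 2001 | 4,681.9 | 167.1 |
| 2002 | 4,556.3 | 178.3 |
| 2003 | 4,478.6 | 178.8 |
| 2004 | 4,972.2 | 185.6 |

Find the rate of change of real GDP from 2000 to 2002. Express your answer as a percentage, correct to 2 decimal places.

-2.97%

Real GDP 2000 = 4113.9/1.562 = 2633.74.
Real GDP 2002 = 4556.3/1.783 = 2555.41.
Change = 2555.41/2633.74 − 1 = -0.0297.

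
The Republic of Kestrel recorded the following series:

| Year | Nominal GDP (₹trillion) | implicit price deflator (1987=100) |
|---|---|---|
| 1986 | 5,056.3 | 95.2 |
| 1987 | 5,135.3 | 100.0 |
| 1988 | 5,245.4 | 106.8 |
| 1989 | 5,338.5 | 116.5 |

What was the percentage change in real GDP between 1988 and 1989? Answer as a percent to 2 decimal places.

Real GDP 1988 = 5245.4/1.068 = 4911.42.
Real GDP 1989 = 5338.5/1.165 = 4582.40.
Change = 4582.40/4911.42 − 1 = -0.0670.

-6.70%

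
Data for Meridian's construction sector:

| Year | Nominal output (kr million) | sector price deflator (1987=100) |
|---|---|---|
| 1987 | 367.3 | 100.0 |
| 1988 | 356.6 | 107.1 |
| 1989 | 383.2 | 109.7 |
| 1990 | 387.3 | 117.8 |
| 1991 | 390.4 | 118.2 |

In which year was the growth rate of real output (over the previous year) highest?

1988: real = 356.6/1.071 = 332.96; growth vs 1987 (367.30) = -9.35%.
1989: real = 383.2/1.097 = 349.32; growth vs 1988 (332.96) = 4.91%.
1990: real = 387.3/1.178 = 328.78; growth vs 1989 (349.32) = -5.88%.
1991: real = 390.4/1.182 = 330.29; growth vs 1990 (328.78) = 0.46%.

1989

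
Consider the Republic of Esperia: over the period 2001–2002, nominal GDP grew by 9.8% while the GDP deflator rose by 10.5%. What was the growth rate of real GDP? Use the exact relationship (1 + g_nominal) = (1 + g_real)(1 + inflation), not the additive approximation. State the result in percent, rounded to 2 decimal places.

-0.63%

(1 + g_nom) = (1 + g_real)(1 + π), so g_real = 1.0980 / 1.1050 − 1 = -0.00633.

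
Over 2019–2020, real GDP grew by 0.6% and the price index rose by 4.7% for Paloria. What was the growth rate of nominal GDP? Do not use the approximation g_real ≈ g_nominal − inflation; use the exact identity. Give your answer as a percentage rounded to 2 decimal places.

(1 + g_nom) = (1 + g_real)(1 + π) = 1.0060 × 1.0470 = 1.05328.

5.33%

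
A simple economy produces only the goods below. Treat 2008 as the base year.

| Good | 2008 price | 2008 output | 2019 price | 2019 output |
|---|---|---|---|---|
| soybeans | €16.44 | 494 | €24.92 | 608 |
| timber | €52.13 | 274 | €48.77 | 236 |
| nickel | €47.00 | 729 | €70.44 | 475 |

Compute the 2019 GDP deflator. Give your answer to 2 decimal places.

134.73

Nominal GDP 2019 = 24.92·608 + 48.77·236 + 70.44·475 = 60120.08.
Real GDP 2019 (at 2008 prices) = 16.44·608 + 52.13·236 + 47.00·475 = 44623.20.
Deflator = Nominal/Real × 100 = 60120.08/44623.20 × 100 = 134.728.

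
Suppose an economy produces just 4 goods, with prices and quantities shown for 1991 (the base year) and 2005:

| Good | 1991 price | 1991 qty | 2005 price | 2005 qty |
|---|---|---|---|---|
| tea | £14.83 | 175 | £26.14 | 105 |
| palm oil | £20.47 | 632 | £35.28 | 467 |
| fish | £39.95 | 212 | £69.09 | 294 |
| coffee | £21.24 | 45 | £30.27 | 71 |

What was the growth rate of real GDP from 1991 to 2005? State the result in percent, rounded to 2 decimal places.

Real GDP 1991 = Nominal GDP 1991 = 14.83·175 + 20.47·632 + 39.95·212 + 21.24·45 = 24957.49.
Real GDP 2005 (at 1991 prices) = 14.83·105 + 20.47·467 + 39.95·294 + 21.24·71 = 24369.98.
Real growth = 24369.98/24957.49 − 1 = -0.0235.

-2.35%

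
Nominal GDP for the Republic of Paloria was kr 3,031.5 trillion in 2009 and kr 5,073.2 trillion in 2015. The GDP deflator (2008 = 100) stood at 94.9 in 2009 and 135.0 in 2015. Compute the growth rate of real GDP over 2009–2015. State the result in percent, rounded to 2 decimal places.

Deflate each year: 2009 → 3031.5/0.949 = 3194.42; 2015 → 5073.2/1.350 = 3757.93.
So real GDP changed by 3757.93/3194.42 − 1 = 0.1764, i.e. 17.64%.

17.64%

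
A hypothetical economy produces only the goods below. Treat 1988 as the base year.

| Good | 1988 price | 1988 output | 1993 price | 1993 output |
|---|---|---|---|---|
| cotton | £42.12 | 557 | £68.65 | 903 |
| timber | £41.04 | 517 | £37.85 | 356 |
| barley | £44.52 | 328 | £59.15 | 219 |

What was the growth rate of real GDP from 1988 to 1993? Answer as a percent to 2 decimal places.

Real GDP 1988 = Nominal GDP 1988 = 42.12·557 + 41.04·517 + 44.52·328 = 59281.08.
Real GDP 1993 (at 1988 prices) = 42.12·903 + 41.04·356 + 44.52·219 = 62394.48.
Real growth = 62394.48/59281.08 − 1 = 0.0525.

5.25%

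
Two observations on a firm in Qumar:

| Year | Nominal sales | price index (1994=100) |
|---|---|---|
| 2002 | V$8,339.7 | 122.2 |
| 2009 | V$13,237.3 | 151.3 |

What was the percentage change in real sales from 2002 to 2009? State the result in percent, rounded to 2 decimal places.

28.20%

Deflate each year: 2002 → 8339.7/1.222 = 6824.63; 2009 → 13237.3/1.513 = 8749.04.
So real sales changed by 8749.04/6824.63 − 1 = 0.2820, i.e. 28.20%.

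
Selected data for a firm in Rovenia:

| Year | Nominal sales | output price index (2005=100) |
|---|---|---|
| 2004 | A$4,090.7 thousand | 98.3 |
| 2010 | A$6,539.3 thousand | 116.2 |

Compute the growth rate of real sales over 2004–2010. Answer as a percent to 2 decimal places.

35.23%

Deflate each year: 2004 → 4090.7/0.983 = 4161.44; 2010 → 6539.3/1.162 = 5627.62.
So real sales changed by 5627.62/4161.44 − 1 = 0.3523, i.e. 35.23%.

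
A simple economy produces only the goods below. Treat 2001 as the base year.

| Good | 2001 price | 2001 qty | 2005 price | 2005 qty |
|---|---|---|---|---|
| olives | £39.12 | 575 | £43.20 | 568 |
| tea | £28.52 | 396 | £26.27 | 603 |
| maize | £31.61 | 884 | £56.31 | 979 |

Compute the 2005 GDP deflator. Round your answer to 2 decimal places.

135.73

Nominal GDP 2005 = 43.20·568 + 26.27·603 + 56.31·979 = 95505.90.
Real GDP 2005 (at 2001 prices) = 39.12·568 + 28.52·603 + 31.61·979 = 70363.91.
Deflator = Nominal/Real × 100 = 95505.90/70363.91 × 100 = 135.731.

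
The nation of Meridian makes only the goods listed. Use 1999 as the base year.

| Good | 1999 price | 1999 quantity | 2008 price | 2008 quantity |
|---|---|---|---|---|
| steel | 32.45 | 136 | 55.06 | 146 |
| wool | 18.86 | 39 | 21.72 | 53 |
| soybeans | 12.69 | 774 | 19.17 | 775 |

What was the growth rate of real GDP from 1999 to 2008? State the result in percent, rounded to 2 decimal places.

Real GDP 1999 = Nominal GDP 1999 = 32.45·136 + 18.86·39 + 12.69·774 = 14970.80.
Real GDP 2008 (at 1999 prices) = 32.45·146 + 18.86·53 + 12.69·775 = 15572.03.
Real growth = 15572.03/14970.80 − 1 = 0.0402.

4.02%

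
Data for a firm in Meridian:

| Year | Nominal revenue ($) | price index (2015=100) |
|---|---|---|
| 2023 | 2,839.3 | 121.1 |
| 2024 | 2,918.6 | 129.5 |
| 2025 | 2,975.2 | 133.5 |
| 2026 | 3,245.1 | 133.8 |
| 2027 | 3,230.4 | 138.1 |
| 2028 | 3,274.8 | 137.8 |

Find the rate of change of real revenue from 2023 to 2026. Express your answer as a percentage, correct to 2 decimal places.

3.44%

Real revenue 2023 = 2839.3/1.211 = 2344.59.
Real revenue 2026 = 3245.1/1.338 = 2425.34.
Change = 2425.34/2344.59 − 1 = 0.0344.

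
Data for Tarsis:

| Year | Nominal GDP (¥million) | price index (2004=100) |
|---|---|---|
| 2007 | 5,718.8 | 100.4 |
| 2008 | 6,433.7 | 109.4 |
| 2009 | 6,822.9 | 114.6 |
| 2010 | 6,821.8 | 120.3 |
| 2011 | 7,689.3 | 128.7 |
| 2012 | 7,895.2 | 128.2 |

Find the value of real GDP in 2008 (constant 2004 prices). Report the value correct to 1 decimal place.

Real GDP 2008 = 6433.7 / 1.094 = 5880.90.

¥5,880.9 million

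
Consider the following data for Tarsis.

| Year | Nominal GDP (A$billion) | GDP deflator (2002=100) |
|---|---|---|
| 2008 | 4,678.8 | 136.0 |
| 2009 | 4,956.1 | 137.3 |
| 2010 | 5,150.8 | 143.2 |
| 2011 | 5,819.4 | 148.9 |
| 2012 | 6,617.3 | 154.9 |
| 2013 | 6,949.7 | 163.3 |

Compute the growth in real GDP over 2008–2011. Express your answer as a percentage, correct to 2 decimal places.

13.60%

Real GDP 2008 = 4678.8/1.360 = 3440.29.
Real GDP 2011 = 5819.4/1.489 = 3908.26.
Change = 3908.26/3440.29 − 1 = 0.1360.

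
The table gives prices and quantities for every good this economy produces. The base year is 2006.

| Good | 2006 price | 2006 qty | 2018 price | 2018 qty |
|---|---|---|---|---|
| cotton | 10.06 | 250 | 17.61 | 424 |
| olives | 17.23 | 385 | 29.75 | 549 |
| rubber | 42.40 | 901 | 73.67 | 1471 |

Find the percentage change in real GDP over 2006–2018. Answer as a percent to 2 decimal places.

Real GDP 2006 = Nominal GDP 2006 = 10.06·250 + 17.23·385 + 42.40·901 = 47350.95.
Real GDP 2018 (at 2006 prices) = 10.06·424 + 17.23·549 + 42.40·1471 = 76095.11.
Real growth = 76095.11/47350.95 − 1 = 0.6070.

60.70%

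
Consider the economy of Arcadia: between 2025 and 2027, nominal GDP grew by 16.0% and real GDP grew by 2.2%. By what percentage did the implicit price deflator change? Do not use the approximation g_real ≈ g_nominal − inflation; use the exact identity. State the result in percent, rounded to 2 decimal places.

13.50%

(1 + g_nom) = (1 + g_real)(1 + π), so π = 1.1600 / 1.0220 − 1 = 0.13503.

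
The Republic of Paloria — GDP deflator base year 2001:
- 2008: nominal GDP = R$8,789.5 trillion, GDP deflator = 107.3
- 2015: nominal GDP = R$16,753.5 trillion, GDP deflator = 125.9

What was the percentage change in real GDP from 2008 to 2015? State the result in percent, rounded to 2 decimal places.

62.45%

Real GDP 2008 = 8789.5 / 1.073 = 8191.52.
Real GDP 2015 = 16753.5 / 1.259 = 13306.99.
Real growth = 13306.99 / 8191.52 − 1 = 0.6245.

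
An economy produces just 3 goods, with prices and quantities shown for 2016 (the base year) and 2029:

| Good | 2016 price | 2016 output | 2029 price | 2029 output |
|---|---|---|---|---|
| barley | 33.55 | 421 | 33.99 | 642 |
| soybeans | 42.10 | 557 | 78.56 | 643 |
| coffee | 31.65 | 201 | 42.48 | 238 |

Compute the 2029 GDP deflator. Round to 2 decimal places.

Nominal GDP 2029 = 33.99·642 + 78.56·643 + 42.48·238 = 82445.90.
Real GDP 2029 (at 2016 prices) = 33.55·642 + 42.10·643 + 31.65·238 = 56142.10.
Deflator = Nominal/Real × 100 = 82445.90/56142.10 × 100 = 146.852.

146.85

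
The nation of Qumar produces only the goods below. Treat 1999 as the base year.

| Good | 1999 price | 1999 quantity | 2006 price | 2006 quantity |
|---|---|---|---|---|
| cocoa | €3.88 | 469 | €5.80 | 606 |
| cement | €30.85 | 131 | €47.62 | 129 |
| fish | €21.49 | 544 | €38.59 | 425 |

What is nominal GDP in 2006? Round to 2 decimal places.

€26058.53

Nominal GDP 2006 = Σ (p_2006 × q_2006) = 5.80·606 + 47.62·129 + 38.59·425 = 26058.53.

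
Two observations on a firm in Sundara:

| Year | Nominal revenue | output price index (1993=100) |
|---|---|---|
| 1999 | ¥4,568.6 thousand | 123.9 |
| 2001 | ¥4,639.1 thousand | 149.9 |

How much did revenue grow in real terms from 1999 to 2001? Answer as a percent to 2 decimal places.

-16.07%

Real revenue 1999 = 4568.6 / 1.239 = 3687.33.
Real revenue 2001 = 4639.1 / 1.499 = 3094.80.
Real growth = 3094.80 / 3687.33 − 1 = -0.1607.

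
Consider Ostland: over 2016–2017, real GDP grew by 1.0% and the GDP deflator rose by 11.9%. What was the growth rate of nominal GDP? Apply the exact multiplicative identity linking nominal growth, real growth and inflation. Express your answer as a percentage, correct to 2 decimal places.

(1 + g_nom) = (1 + g_real)(1 + π) = 1.0100 × 1.1190 = 1.13019.

13.02%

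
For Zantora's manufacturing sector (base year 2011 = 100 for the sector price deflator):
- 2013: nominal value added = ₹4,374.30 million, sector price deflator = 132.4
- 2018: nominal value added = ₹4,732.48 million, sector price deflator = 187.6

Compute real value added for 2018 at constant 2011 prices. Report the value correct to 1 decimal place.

Real value added = Nominal / (sector price deflator/100) = 4732.48 / 1.876 = 2522.64.

₹2,522.6 million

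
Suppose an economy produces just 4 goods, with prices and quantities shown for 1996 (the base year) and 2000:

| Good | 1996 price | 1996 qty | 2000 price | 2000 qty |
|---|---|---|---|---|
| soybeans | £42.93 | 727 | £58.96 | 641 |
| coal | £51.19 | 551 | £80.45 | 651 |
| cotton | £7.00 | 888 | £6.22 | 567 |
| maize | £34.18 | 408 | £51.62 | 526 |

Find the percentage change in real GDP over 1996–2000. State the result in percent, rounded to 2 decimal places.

4.04%

Real GDP 1996 = Nominal GDP 1996 = 42.93·727 + 51.19·551 + 7.00·888 + 34.18·408 = 79577.24.
Real GDP 2000 (at 1996 prices) = 42.93·641 + 51.19·651 + 7.00·567 + 34.18·526 = 82790.50.
Real growth = 82790.50/79577.24 − 1 = 0.0404.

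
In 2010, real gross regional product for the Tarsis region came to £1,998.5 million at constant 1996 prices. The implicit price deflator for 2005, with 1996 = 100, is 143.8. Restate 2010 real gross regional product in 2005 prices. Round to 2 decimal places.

Real gross regional product in 2005 prices = Real gross regional product in 1996 prices × (P_2005/P_1996) = 1998.5 × 1.438 = 2873.84.

£2,873.84 million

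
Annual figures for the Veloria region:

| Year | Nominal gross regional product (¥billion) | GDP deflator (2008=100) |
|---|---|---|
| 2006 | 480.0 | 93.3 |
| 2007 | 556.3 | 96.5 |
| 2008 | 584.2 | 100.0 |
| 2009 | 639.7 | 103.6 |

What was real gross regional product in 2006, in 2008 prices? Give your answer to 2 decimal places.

Real gross regional product 2006 = 480.0 / 0.933 = 514.47.

¥514.47 billion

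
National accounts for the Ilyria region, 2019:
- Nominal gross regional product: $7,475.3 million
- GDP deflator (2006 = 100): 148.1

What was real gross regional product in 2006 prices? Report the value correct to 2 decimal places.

$5,047.47 million

Real gross regional product = Nominal / (GDP deflator/100) = 7475.3 / 1.481 = 5047.47.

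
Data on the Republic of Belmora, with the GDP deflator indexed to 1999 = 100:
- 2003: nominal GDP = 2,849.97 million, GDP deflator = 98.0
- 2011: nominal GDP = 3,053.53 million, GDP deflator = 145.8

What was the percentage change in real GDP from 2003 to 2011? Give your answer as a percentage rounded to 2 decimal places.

-27.98%

Deflate each year: 2003 → 2849.97/0.980 = 2908.13; 2011 → 3053.53/1.458 = 2094.33.
So real GDP changed by 2094.33/2908.13 − 1 = -0.2798, i.e. -27.98%.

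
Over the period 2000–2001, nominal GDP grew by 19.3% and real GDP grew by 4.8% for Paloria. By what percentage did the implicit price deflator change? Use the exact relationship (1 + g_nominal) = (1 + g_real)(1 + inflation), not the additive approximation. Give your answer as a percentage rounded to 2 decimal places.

(1 + g_nom) = (1 + g_real)(1 + π), so π = 1.1930 / 1.0480 − 1 = 0.13836.

13.84%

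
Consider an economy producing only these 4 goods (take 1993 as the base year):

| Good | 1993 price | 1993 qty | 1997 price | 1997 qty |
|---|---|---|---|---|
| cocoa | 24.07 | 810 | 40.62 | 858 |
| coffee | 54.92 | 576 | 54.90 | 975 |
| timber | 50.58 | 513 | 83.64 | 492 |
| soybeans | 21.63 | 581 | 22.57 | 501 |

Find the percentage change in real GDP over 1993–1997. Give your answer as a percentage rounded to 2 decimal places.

Real GDP 1993 = Nominal GDP 1993 = 24.07·810 + 54.92·576 + 50.58·513 + 21.63·581 = 89645.19.
Real GDP 1997 (at 1993 prices) = 24.07·858 + 54.92·975 + 50.58·492 + 21.63·501 = 109921.05.
Real growth = 109921.05/89645.19 − 1 = 0.2262.

22.62%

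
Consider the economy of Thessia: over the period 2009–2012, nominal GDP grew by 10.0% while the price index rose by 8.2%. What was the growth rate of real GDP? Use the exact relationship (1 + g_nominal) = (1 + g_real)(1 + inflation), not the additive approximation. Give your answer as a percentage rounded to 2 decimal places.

(1 + g_nom) = (1 + g_real)(1 + π), so g_real = 1.1000 / 1.0820 − 1 = 0.01664.

1.66%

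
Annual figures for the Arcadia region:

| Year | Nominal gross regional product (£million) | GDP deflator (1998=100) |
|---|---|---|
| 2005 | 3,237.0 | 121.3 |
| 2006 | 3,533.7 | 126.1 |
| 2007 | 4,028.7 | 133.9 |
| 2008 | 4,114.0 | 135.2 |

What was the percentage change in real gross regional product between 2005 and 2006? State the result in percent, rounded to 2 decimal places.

Real gross regional product 2005 = 3237.0/1.213 = 2668.59.
Real gross regional product 2006 = 3533.7/1.261 = 2802.30.
Change = 2802.30/2668.59 − 1 = 0.0501.

5.01%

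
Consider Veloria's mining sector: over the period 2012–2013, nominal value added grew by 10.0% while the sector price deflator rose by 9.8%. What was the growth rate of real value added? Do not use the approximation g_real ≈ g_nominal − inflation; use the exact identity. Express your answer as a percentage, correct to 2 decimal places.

0.18%

(1 + g_nom) = (1 + g_real)(1 + π), so g_real = 1.1000 / 1.0980 − 1 = 0.00182.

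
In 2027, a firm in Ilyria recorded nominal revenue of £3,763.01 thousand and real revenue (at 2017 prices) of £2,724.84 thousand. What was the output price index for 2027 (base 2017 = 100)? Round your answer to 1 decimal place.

output price index = (Nominal / Real) × 100 = 3763.01 / 2724.84 × 100 = 138.10.

138.1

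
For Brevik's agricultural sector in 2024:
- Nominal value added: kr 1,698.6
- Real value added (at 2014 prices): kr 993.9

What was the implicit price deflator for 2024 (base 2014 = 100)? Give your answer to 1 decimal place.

implicit price deflator = (Nominal / Real) × 100 = 1698.6 / 993.9 × 100 = 170.90.

170.9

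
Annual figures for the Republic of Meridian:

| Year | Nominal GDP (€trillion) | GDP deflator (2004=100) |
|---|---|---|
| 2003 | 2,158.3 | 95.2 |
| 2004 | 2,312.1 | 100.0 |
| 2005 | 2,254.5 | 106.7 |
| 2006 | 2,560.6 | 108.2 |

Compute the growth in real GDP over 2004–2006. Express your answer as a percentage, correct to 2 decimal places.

2.35%

Real GDP 2004 = 2312.1/1.000 = 2312.10.
Real GDP 2006 = 2560.6/1.082 = 2366.54.
Change = 2366.54/2312.10 − 1 = 0.0235.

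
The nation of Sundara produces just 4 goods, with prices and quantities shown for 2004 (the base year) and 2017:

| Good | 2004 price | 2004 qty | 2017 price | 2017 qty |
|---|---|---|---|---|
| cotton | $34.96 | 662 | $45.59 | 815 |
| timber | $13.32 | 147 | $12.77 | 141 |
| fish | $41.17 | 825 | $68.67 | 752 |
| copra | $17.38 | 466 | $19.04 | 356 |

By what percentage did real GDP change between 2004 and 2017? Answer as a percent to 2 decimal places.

0.52%

Real GDP 2004 = Nominal GDP 2004 = 34.96·662 + 13.32·147 + 41.17·825 + 17.38·466 = 67165.89.
Real GDP 2017 (at 2004 prices) = 34.96·815 + 13.32·141 + 41.17·752 + 17.38·356 = 67517.64.
Real growth = 67517.64/67165.89 − 1 = 0.0052.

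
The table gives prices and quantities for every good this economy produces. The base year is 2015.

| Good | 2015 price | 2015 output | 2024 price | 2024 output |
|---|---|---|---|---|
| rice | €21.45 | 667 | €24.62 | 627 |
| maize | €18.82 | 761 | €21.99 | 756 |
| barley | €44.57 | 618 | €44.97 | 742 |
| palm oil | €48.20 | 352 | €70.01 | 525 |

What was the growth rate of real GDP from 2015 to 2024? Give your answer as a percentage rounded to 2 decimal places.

17.66%

Real GDP 2015 = Nominal GDP 2015 = 21.45·667 + 18.82·761 + 44.57·618 + 48.20·352 = 73139.83.
Real GDP 2024 (at 2015 prices) = 21.45·627 + 18.82·756 + 44.57·742 + 48.20·525 = 86053.01.
Real growth = 86053.01/73139.83 − 1 = 0.1766.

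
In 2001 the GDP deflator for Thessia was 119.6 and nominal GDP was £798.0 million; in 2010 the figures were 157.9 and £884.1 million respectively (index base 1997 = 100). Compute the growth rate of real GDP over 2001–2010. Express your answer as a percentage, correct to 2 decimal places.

-16.08%

Deflate each year: 2001 → 798.0/1.196 = 667.22; 2010 → 884.1/1.579 = 559.91.
So real GDP changed by 559.91/667.22 − 1 = -0.1608, i.e. -16.08%.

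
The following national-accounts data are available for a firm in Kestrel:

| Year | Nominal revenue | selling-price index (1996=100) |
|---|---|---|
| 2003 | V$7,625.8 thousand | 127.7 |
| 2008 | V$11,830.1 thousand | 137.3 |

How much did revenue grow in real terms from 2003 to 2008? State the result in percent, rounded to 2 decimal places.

44.29%

Real revenue 2003 = 7625.8 / 1.277 = 5971.65.
Real revenue 2008 = 11830.1 / 1.373 = 8616.24.
Real growth = 8616.24 / 5971.65 − 1 = 0.4429.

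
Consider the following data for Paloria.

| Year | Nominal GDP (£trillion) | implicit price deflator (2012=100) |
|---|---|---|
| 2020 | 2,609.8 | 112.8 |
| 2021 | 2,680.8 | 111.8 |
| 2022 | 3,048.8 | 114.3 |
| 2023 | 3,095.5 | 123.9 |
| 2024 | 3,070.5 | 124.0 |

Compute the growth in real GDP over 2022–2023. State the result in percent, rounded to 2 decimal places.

Real GDP 2022 = 3048.8/1.143 = 2667.37.
Real GDP 2023 = 3095.5/1.239 = 2498.39.
Change = 2498.39/2667.37 − 1 = -0.0634.

-6.34%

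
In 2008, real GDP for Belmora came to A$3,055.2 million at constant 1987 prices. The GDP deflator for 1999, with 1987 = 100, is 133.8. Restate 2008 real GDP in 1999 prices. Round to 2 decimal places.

Real GDP in 1999 prices = Real GDP in 1987 prices × (P_1999/P_1987) = 3055.2 × 1.338 = 4087.86.

A$4,087.86 million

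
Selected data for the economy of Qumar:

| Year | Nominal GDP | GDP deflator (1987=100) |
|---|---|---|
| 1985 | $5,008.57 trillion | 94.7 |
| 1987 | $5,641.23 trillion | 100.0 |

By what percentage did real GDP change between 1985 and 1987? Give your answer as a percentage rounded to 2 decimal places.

6.66%

Real GDP 1985 = 5008.57 / 0.947 = 5288.88.
Real GDP 1987 = 5641.23 / 1.000 = 5641.23.
Real growth = 5641.23 / 5288.88 − 1 = 0.0666.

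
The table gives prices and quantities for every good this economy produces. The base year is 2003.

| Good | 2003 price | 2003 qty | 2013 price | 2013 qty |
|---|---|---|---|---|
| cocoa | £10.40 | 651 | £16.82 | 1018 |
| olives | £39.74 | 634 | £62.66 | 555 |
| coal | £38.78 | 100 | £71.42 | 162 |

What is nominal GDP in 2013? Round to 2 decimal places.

Nominal GDP 2013 = Σ (p_2013 × q_2013) = 16.82·1018 + 62.66·555 + 71.42·162 = 63469.10.

£63469.10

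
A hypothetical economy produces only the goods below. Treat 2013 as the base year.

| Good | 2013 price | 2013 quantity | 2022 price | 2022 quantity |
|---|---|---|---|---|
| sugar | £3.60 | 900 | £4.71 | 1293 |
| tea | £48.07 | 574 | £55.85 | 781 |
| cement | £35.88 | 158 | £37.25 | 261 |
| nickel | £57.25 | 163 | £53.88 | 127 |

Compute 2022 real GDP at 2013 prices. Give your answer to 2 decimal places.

Real GDP 2022 = Σ (p_2013 × q_2022) = 3.60·1293 + 48.07·781 + 35.88·261 + 57.25·127 = 58832.90.

£58832.90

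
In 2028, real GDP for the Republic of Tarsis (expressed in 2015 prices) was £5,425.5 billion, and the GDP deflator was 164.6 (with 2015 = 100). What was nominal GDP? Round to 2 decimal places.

£8,930.37 billion

Nominal GDP = Real × (GDP deflator/100) = 5425.5 × 1.646 = 8930.37.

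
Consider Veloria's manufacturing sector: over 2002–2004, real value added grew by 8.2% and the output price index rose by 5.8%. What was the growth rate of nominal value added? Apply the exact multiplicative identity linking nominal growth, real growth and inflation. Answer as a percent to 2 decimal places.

(1 + g_nom) = (1 + g_real)(1 + π) = 1.0820 × 1.0580 = 1.14476.

14.48%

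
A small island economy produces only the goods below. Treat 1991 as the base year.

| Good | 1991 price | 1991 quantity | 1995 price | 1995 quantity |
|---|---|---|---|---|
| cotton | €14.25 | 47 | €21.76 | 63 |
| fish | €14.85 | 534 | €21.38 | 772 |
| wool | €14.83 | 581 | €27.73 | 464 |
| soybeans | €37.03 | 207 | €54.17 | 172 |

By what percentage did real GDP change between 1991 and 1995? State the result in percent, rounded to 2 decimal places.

2.94%

Real GDP 1991 = Nominal GDP 1991 = 14.25·47 + 14.85·534 + 14.83·581 + 37.03·207 = 24881.09.
Real GDP 1995 (at 1991 prices) = 14.25·63 + 14.85·772 + 14.83·464 + 37.03·172 = 25612.23.
Real growth = 25612.23/24881.09 − 1 = 0.0294.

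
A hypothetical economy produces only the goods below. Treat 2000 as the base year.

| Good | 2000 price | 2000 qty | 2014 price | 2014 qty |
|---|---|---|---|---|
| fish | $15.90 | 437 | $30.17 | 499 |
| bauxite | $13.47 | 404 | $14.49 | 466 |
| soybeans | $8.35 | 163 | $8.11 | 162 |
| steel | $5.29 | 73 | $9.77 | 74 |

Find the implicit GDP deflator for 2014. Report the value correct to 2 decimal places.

149.44

Nominal GDP 2014 = 30.17·499 + 14.49·466 + 8.11·162 + 9.77·74 = 23843.97.
Real GDP 2014 (at 2000 prices) = 15.90·499 + 13.47·466 + 8.35·162 + 5.29·74 = 15955.28.
Deflator = Nominal/Real × 100 = 23843.97/15955.28 × 100 = 149.443.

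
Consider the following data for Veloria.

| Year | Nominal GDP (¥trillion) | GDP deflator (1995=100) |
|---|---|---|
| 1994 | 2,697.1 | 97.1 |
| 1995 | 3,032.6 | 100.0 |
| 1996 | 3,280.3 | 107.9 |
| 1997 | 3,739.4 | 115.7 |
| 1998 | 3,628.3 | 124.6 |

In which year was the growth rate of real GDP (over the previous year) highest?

1995

1995: real = 3032.6/1.000 = 3032.60; growth vs 1994 (2777.65) = 9.18%.
1996: real = 3280.3/1.079 = 3040.13; growth vs 1995 (3032.60) = 0.25%.
1997: real = 3739.4/1.157 = 3231.98; growth vs 1996 (3040.13) = 6.31%.
1998: real = 3628.3/1.246 = 2911.96; growth vs 1997 (3231.98) = -9.90%.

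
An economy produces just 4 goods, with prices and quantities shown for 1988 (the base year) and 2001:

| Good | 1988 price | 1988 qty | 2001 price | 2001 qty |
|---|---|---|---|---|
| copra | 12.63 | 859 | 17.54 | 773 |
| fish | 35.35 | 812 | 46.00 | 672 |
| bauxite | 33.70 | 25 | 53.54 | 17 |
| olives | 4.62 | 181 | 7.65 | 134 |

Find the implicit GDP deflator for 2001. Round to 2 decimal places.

Nominal GDP 2001 = 17.54·773 + 46.00·672 + 53.54·17 + 7.65·134 = 46405.70.
Real GDP 2001 (at 1988 prices) = 12.63·773 + 35.35·672 + 33.70·17 + 4.62·134 = 34710.17.
Deflator = Nominal/Real × 100 = 46405.70/34710.17 × 100 = 133.695.

133.69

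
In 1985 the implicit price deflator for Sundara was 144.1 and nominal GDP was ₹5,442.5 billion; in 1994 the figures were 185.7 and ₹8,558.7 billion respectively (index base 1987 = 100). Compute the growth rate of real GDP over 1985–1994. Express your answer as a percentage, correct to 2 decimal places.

22.03%

Real GDP 1985 = 5442.5 / 1.441 = 3776.89.
Real GDP 1994 = 8558.7 / 1.857 = 4608.89.
Real growth = 4608.89 / 3776.89 − 1 = 0.2203.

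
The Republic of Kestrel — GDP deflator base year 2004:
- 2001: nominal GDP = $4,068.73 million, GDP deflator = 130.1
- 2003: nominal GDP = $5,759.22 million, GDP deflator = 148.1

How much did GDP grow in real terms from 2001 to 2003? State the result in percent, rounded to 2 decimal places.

24.34%

Deflate each year: 2001 → 4068.73/1.301 = 3127.39; 2003 → 5759.22/1.481 = 3888.74.
So real GDP changed by 3888.74/3127.39 − 1 = 0.2434, i.e. 24.34%.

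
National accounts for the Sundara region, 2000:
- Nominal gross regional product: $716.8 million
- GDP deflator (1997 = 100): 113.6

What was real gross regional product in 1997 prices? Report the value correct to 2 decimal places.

Real gross regional product = Nominal / (GDP deflator/100) = 716.8 / 1.136 = 630.99.

$630.99 million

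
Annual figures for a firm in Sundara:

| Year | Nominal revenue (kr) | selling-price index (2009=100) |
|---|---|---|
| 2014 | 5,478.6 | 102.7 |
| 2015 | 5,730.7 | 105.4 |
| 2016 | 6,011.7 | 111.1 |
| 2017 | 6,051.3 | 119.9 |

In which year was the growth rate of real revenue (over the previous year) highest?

2015

2015: real = 5730.7/1.054 = 5437.10; growth vs 2014 (5334.57) = 1.92%.
2016: real = 6011.7/1.111 = 5411.07; growth vs 2015 (5437.10) = -0.48%.
2017: real = 6051.3/1.199 = 5046.96; growth vs 2016 (5411.07) = -6.73%.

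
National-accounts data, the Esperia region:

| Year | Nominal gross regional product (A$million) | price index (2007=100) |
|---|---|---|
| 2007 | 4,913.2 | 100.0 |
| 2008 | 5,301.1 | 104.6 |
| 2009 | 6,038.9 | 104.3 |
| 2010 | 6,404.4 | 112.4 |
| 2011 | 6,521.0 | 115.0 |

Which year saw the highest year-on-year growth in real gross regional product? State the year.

2008: real = 5301.1/1.046 = 5067.97; growth vs 2007 (4913.20) = 3.15%.
2009: real = 6038.9/1.043 = 5789.93; growth vs 2008 (5067.97) = 14.25%.
2010: real = 6404.4/1.124 = 5697.86; growth vs 2009 (5789.93) = -1.59%.
2011: real = 6521.0/1.150 = 5670.43; growth vs 2010 (5697.86) = -0.48%.

2009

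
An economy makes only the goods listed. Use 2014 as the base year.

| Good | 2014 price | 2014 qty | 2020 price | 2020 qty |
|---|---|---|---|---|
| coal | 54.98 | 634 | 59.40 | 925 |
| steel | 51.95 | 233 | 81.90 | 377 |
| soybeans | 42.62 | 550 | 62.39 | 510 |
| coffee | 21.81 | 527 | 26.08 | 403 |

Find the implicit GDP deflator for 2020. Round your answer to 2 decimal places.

Nominal GDP 2020 = 59.40·925 + 81.90·377 + 62.39·510 + 26.08·403 = 128150.44.
Real GDP 2020 (at 2014 prices) = 54.98·925 + 51.95·377 + 42.62·510 + 21.81·403 = 100967.28.
Deflator = Nominal/Real × 100 = 128150.44/100967.28 × 100 = 126.923.

126.92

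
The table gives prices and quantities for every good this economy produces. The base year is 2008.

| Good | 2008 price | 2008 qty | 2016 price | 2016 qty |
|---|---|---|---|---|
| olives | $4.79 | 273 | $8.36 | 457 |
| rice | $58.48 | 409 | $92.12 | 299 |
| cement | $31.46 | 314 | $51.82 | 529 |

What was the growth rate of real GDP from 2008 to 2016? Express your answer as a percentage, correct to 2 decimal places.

3.45%

Real GDP 2008 = Nominal GDP 2008 = 4.79·273 + 58.48·409 + 31.46·314 = 35104.43.
Real GDP 2016 (at 2008 prices) = 4.79·457 + 58.48·299 + 31.46·529 = 36316.89.
Real growth = 36316.89/35104.43 − 1 = 0.0345.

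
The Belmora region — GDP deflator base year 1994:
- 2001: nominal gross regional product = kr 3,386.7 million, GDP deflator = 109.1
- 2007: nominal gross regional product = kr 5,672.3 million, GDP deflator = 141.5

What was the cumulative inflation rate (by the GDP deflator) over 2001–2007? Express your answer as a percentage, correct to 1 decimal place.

29.7%

Price-level change = 141.5 / 109.1 − 1 = 0.2970.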